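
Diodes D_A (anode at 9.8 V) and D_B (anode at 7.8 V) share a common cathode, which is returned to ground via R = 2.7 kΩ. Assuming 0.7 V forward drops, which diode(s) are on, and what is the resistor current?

Assume both conduct. Then node N would need to be at both 9.8−0.7 = 9.1 V and 7.8−0.7 = 7.1 V, which is impossible.
Assume only D_A conducts: V_N = 9.8 − 0.7 = 9.1 V, so I_R = 9.1/2.7 = 3.37 mA.
Check D_B: its anode-to-cathode voltage is 7.8 − 9.1 = -1.3 V < 0.7 V, so it is off. The assumption is consistent.

Only D_A conducts; I_R ≈ 3.4 mA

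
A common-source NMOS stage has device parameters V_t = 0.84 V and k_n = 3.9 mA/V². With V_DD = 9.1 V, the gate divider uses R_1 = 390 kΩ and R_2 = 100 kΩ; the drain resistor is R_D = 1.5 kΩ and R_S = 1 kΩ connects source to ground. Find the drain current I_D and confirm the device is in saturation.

V_G = V_DD·R_2/(R_1+R_2) = 9.1×100/490 = 1.86 V.
Assume saturation: I_D = (k_n/2)(V_GS − V_t)² with V_GS = V_G − I_D·R_S = 1.86 − 1·I_D.
Substituting gives 1.95·I_D² − 4.97·I_D + 2.02 = 0, with roots I_D = 0.507 or 2.04 mA.
The root I_D = 2.04 mA gives V_GS = -0.183 V ≤ V_t, so take I_D = 0.507 mA.
Then V_GS = 1.35 V and V_DS = V_DD − I_D(R_D+R_S) = 9.1 − 0.507×2.5 = 7.83 V.
Saturation requires V_DS ≥ V_GS − V_t = 0.51 V; 7.83 ≥ 0.51 ✓.

I_D ≈ 0.51 mA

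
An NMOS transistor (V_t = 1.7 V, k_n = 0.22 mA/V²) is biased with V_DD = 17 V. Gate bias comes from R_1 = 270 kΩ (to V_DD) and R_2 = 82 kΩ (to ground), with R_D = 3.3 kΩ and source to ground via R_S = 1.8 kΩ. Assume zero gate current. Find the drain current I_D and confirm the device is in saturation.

I_D ≈ 0.32 mA

V_G = V_DD·R_2/(R_1+R_2) = 17×82/352 = 3.96 V.
Assume saturation: I_D = (k_n/2)(V_GS − V_t)² with V_GS = V_G − I_D·R_S = 3.96 − 1.8·I_D.
Substituting gives 0.356·I_D² − 1.9·I_D + 0.562 = 0, with roots I_D = 0.315 or 5 mA.
The root I_D = 5 mA gives V_GS = -5.04 V ≤ V_t, so take I_D = 0.315 mA.
Then V_GS = 3.39 V and V_DS = V_DD − I_D(R_D+R_S) = 17 − 0.315×5.1 = 15.4 V.
Saturation requires V_DS ≥ V_GS − V_t = 1.69 V; 15.4 ≥ 1.69 ✓.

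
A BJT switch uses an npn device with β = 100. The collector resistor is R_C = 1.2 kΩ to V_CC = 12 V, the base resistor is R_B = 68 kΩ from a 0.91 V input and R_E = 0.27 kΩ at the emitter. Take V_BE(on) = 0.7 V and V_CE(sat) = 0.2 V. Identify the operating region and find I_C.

Assume active. Base-emitter loop: I_B = (V_BB − V_BE)/(R_B + (β+1)R_E) = (0.91 − 0.7)/(68 + 101×0.27) = 0.0022 mA.
I_C = β·I_B = 100×0.0022 = 0.22 mA.
V_CE = V_CC − I_C·R_C − I_E·R_E = 12 − 0.22×1.2 − 0.223×0.27 = 11.7 V > V_CE(sat), so the active-region assumption holds.

active; I_C ≈ 0.22 mA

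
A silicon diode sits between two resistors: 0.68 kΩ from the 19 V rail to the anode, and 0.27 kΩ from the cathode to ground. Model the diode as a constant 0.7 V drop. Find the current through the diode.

I ≈ 19 mA

The two resistors are in series with the diode, so KVL gives 19 = I·0.68 + 0.7 + I·0.27.
I = (19 − 0.7) / (0.68 + 0.27) kΩ = 18.3 / 0.95 = 19.3 mA.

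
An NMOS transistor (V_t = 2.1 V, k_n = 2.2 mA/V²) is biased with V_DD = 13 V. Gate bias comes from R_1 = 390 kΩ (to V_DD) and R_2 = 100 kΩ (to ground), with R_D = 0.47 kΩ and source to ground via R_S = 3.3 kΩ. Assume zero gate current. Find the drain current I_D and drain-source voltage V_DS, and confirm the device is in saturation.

V_G = V_DD·R_2/(R_1+R_2) = 13×100/490 = 2.65 V.
Assume saturation: I_D = (k_n/2)(V_GS − V_t)² with V_GS = V_G − I_D·R_S = 2.65 − 3.3·I_D.
Substituting gives 12·I_D² − 5.02·I_D + 0.336 = 0, with roots I_D = 0.0839 or 0.335 mA.
The root I_D = 0.335 mA gives V_GS = 1.55 V ≤ V_t, so take I_D = 0.0839 mA.
Then V_GS = 2.38 V and V_DS = V_DD − I_D(R_D+R_S) = 13 − 0.0839×3.77 = 12.7 V.
Saturation requires V_DS ≥ V_GS − V_t = 0.276 V; 12.7 ≥ 0.276 ✓.

I_D ≈ 0.084 mA, V_DS ≈ 13 V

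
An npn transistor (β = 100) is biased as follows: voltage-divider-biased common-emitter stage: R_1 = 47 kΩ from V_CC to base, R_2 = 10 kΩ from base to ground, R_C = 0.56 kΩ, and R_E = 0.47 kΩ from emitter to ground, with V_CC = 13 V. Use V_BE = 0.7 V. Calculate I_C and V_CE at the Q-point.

I_C ≈ 2.8 mA, V_CE ≈ 10 V

Thevenize the base divider: V_Th = V_CC·R_2/(R_1+R_2) = 13×10/57 = 2.28 V, R_Th = R_1‖R_2 = 8.25 kΩ.
Base-emitter loop: V_Th = I_B·R_Th + V_BE + (β+1)I_B·R_E, so I_B = (2.28 − 0.7) / (8.25 + 101×0.47) = 0.0284 mA.
I_C = β·I_B = 100×0.0284 = 2.84 mA, and I_E = (β+1)I_B = 2.87 mA.
V_CE = V_CC − I_C·R_C − I_E·R_E = 13 − 2.84×0.56 − 2.87×0.47 = 10.1 V.
V_CE = 10.1 V > 0.2 V confirms active-region operation.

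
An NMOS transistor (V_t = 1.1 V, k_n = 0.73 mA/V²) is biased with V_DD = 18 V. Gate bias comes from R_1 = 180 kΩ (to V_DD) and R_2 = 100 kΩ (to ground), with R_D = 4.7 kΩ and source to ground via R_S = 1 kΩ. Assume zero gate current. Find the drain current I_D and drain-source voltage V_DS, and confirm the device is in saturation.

V_G = V_DD·R_2/(R_1+R_2) = 18×100/280 = 6.43 V.
Assume saturation: I_D = (k_n/2)(V_GS − V_t)² with V_GS = V_G − I_D·R_S = 6.43 − 1·I_D.
Substituting gives 0.365·I_D² − 4.89·I_D + 10.4 = 0, with roots I_D = 2.64 or 10.8 mA.
The root I_D = 10.8 mA gives V_GS = -4.33 V ≤ V_t, so take I_D = 2.64 mA.
Then V_GS = 3.79 V and V_DS = V_DD − I_D(R_D+R_S) = 18 − 2.64×5.7 = 2.96 V.
Saturation requires V_DS ≥ V_GS − V_t = 2.69 V; 2.96 ≥ 2.69 ✓.

I_D ≈ 2.6 mA, V_DS ≈ 3 V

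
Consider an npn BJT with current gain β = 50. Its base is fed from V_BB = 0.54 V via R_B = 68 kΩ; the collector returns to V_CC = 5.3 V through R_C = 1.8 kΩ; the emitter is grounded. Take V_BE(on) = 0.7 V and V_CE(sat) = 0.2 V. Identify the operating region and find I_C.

cutoff; I_C ≈ 0

V_BB = 0.54 V ≤ V_BE(on) = 0.7 V, so the base-emitter junction is not forward biased.
The transistor is in cutoff: I_B = I_C = 0.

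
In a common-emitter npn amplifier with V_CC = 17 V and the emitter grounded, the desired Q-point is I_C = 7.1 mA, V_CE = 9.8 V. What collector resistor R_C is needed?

R_C ≈ 1 kΩ

Collector loop: V_CC = I_C·R_C + V_CE.
R_C = (V_CC − V_CE)/I_C = (17 − 9.8)/7.1 = 1.01 kΩ.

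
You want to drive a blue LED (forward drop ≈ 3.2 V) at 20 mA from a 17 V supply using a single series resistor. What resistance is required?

The resistor drops V_S − V_D = 17 − 3.2 = 13.8 V at 20 mA.
R = 13.8 V / 20 mA = 0.69 kΩ.

R ≈ 0.69 kΩ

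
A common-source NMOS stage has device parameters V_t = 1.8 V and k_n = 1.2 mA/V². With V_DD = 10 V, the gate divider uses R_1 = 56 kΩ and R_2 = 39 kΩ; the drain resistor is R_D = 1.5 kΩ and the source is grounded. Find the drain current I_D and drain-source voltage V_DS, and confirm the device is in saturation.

V_G = V_DD·R_2/(R_1+R_2) = 10×39/95 = 4.11 V. With the source grounded, V_GS = V_G = 4.11 V.
Assume saturation: I_D = (k_n/2)(V_GS − V_t)² = (1.2/2)×(4.11 − 1.8)² = 0.6×2.31² = 3.19 mA.
V_DS = V_DD − I_D·R_D = 10 − 3.19×1.5 = 5.22 V.
Saturation requires V_DS ≥ V_GS − V_t = 2.31 V; 5.22 ≥ 2.31 ✓.

I_D ≈ 3.2 mA, V_DS ≈ 5.2 V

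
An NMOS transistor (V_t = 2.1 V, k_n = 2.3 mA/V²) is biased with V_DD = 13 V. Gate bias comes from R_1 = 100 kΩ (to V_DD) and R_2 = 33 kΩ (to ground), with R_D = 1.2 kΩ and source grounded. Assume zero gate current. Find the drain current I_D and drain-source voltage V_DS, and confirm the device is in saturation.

I_D ≈ 1.5 mA, V_DS ≈ 11 V

V_G = V_DD·R_2/(R_1+R_2) = 13×33/133 = 3.23 V. With the source grounded, V_GS = V_G = 3.23 V.
Assume saturation: I_D = (k_n/2)(V_GS − V_t)² = (2.3/2)×(3.23 − 2.1)² = 1.15×1.13² = 1.46 mA.
V_DS = V_DD − I_D·R_D = 13 − 1.46×1.2 = 11.3 V.
Saturation requires V_DS ≥ V_GS − V_t = 1.13 V; 11.3 ≥ 1.13 ✓.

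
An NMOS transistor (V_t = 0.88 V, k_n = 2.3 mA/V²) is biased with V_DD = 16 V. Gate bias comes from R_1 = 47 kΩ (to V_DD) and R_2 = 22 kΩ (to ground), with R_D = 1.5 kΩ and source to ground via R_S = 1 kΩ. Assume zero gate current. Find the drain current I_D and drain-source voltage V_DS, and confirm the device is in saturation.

I_D ≈ 2.7 mA, V_DS ≈ 9.3 V

V_G = V_DD·R_2/(R_1+R_2) = 16×22/69 = 5.1 V.
Assume saturation: I_D = (k_n/2)(V_GS − V_t)² with V_GS = V_G − I_D·R_S = 5.1 − 1·I_D.
Substituting gives 1.15·I_D² − 10.7·I_D + 20.5 = 0, with roots I_D = 2.69 or 6.62 mA.
The root I_D = 6.62 mA gives V_GS = -1.52 V ≤ V_t, so take I_D = 2.69 mA.
Then V_GS = 2.41 V and V_DS = V_DD − I_D(R_D+R_S) = 16 − 2.69×2.5 = 9.27 V.
Saturation requires V_DS ≥ V_GS − V_t = 1.53 V; 9.27 ≥ 1.53 ✓.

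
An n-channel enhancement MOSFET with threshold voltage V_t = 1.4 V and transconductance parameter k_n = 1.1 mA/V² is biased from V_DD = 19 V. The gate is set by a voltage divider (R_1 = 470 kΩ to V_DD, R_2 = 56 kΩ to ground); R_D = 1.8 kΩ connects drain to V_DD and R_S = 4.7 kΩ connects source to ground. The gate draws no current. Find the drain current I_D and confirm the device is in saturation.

V_G = V_DD·R_2/(R_1+R_2) = 19×56/526 = 2.02 V.
Assume saturation: I_D = (k_n/2)(V_GS − V_t)² with V_GS = V_G − I_D·R_S = 2.02 − 4.7·I_D.
Substituting gives 12.1·I_D² − 4.22·I_D + 0.213 = 0, with roots I_D = 0.0614 or 0.286 mA.
The root I_D = 0.286 mA gives V_GS = 0.679 V ≤ V_t, so take I_D = 0.0614 mA.
Then V_GS = 1.73 V and V_DS = V_DD − I_D(R_D+R_S) = 19 − 0.0614×6.5 = 18.6 V.
Saturation requires V_DS ≥ V_GS − V_t = 0.334 V; 18.6 ≥ 0.334 ✓.

I_D ≈ 0.061 mA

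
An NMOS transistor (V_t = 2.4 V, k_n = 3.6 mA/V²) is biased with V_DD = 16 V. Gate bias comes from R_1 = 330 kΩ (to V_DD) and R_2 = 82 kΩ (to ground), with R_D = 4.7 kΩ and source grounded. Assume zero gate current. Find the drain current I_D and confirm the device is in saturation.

I_D ≈ 1.1 mA

V_G = V_DD·R_2/(R_1+R_2) = 16×82/412 = 3.18 V. With the source grounded, V_GS = V_G = 3.18 V.
Assume saturation: I_D = (k_n/2)(V_GS − V_t)² = (3.6/2)×(3.18 − 2.4)² = 1.8×0.784² = 1.11 mA.
V_DS = V_DD − I_D·R_D = 16 − 1.11×4.7 = 10.8 V.
Saturation requires V_DS ≥ V_GS − V_t = 0.784 V; 10.8 ≥ 0.784 ✓.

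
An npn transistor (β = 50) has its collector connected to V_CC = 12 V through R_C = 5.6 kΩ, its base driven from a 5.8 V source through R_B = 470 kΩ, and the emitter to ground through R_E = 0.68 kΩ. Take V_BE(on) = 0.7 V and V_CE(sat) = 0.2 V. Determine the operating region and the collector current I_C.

active; I_C ≈ 0.51 mA

Assume active. Base-emitter loop: I_B = (V_BB − V_BE)/(R_B + (β+1)R_E) = (5.8 − 0.7)/(470 + 51×0.68) = 0.0101 mA.
I_C = β·I_B = 50×0.0101 = 0.505 mA.
V_CE = V_CC − I_C·R_C − I_E·R_E = 12 − 0.505×5.6 − 0.515×0.68 = 8.82 V > V_CE(sat), so the active-region assumption holds.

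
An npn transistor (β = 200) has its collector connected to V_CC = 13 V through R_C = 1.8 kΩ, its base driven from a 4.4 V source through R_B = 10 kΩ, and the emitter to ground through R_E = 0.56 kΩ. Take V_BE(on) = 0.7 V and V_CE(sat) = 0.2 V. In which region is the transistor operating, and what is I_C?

saturation; I_C ≈ 5.4 mA

Assume active: I_B = (4.4 − 0.7)/(10 + 201×0.56) = 0.0302 mA, I_C = β·I_B = 6.04 mA.
Then V_CE = 13 − 6.04×1.8 − 6.07×0.56 = -1.27 V < 0.2 V — the active assumption fails.
Re-solve with V_CE = 0.2 V. KCL at the emitter: V_E/R_E = (V_BB−0.7−V_E)/R_B + (V_CC−0.2−V_E)/R_C, giving V_E = 3.06 V.
I_C = (V_CC − 0.2 − V_E)/R_C = (12.8 − 3.06)/1.8 = 5.41 mA.
Check: I_B = (3.7 − 3.06)/10 = 0.0636 mA, and β·I_B = 12.7 mA > I_C, confirming saturation.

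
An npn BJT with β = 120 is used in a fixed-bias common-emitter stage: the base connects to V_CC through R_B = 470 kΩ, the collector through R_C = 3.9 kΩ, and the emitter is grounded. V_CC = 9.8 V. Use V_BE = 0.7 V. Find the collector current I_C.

Base loop: V_CC = I_B·R_B + V_BE, so I_B = (9.8 − 0.7)/470 kΩ = 0.0194 mA.
In the active region I_C = β·I_B = 120 × 0.0194 = 2.32 mA.
Collector loop: V_CE = V_CC − I_C·R_C = 9.8 − 2.32×3.9 = 0.739 V.
Since V_CE = 0.739 V > V_CE(sat) ≈ 0.2 V, the transistor is in the active region as assumed.

I_C ≈ 2.3 mA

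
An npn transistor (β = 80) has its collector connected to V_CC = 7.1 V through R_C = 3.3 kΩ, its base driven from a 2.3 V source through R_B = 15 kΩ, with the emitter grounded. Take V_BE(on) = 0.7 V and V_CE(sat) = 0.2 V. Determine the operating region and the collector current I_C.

saturation; I_C ≈ 2.1 mA

Assume active: I_B = (2.3 − 0.7)/15 = 0.107 mA, giving I_C = β·I_B = 8.53 mA.
But then V_CE = 7.1 − 8.53×3.3 = -21.1 V < V_CE(sat) = 0.2 V — impossible in the active region.
So the transistor is saturated. With V_CE = 0.2 V, I_C = (V_CC − 0.2)/R_C = 6.9/3.3 = 2.09 mA.
Check: β·I_B = 8.53 mA > I_C = 2.09 mA, confirming saturation.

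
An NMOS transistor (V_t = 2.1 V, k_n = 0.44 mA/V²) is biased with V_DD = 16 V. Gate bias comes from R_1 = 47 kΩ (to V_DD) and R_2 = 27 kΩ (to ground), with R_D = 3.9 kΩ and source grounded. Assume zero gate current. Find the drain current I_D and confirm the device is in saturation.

V_G = V_DD·R_2/(R_1+R_2) = 16×27/74 = 5.84 V. With the source grounded, V_GS = V_G = 5.84 V.
Assume saturation: I_D = (k_n/2)(V_GS − V_t)² = (0.44/2)×(5.84 − 2.1)² = 0.22×3.74² = 3.07 mA.
V_DS = V_DD − I_D·R_D = 16 − 3.07×3.9 = 4.01 V.
Saturation requires V_DS ≥ V_GS − V_t = 3.74 V; 4.01 ≥ 3.74 ✓.

I_D ≈ 3.1 mA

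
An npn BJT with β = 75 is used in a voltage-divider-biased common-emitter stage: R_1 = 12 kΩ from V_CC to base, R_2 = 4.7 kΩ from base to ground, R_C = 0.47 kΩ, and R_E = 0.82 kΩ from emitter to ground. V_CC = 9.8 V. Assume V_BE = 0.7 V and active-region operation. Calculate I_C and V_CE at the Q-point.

Thevenize the base divider: V_Th = V_CC·R_2/(R_1+R_2) = 9.8×4.7/16.7 = 2.76 V, R_Th = R_1‖R_2 = 3.38 kΩ.
Base-emitter loop: V_Th = I_B·R_Th + V_BE + (β+1)I_B·R_E, so I_B = (2.76 − 0.7) / (3.38 + 76×0.82) = 0.0313 mA.
I_C = β·I_B = 75×0.0313 = 2.35 mA, and I_E = (β+1)I_B = 2.38 mA.
V_CE = V_CC − I_C·R_C − I_E·R_E = 9.8 − 2.35×0.47 − 2.38×0.82 = 6.74 V.
V_CE = 6.74 V > 0.2 V confirms active-region operation.

I_C ≈ 2.3 mA, V_CE ≈ 6.7 V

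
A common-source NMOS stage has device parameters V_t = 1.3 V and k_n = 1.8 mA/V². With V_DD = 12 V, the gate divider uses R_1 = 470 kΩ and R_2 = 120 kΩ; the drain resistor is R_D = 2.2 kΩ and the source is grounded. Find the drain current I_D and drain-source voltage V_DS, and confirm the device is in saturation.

I_D ≈ 1.2 mA, V_DS ≈ 9.4 V

V_G = V_DD·R_2/(R_1+R_2) = 12×120/590 = 2.44 V. With the source grounded, V_GS = V_G = 2.44 V.
Assume saturation: I_D = (k_n/2)(V_GS − V_t)² = (1.8/2)×(2.44 − 1.3)² = 0.9×1.14² = 1.17 mA.
V_DS = V_DD − I_D·R_D = 12 − 1.17×2.2 = 9.42 V.
Saturation requires V_DS ≥ V_GS − V_t = 1.14 V; 9.42 ≥ 1.14 ✓.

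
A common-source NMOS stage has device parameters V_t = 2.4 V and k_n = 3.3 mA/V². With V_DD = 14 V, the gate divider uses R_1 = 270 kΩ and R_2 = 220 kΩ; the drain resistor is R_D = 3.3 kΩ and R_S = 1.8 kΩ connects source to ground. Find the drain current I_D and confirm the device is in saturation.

V_G = V_DD·R_2/(R_1+R_2) = 14×220/490 = 6.29 V.
Assume saturation: I_D = (k_n/2)(V_GS − V_t)² with V_GS = V_G − I_D·R_S = 6.29 − 1.8·I_D.
Substituting gives 5.35·I_D² − 24.1·I_D + 24.9 = 0, with roots I_D = 1.61 or 2.89 mA.
The root I_D = 2.89 mA gives V_GS = 1.08 V ≤ V_t, so take I_D = 1.61 mA.
Then V_GS = 3.39 V and V_DS = V_DD − I_D(R_D+R_S) = 14 − 1.61×5.1 = 5.79 V.
Saturation requires V_DS ≥ V_GS − V_t = 0.988 V; 5.79 ≥ 0.988 ✓.

I_D ≈ 1.6 mA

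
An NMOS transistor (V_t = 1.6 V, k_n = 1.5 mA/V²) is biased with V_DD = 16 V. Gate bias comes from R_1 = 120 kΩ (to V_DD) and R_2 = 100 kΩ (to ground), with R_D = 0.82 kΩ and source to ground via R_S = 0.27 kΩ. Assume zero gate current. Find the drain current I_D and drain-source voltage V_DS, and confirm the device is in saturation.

I_D ≈ 8.5 mA, V_DS ≈ 6.7 V

V_G = V_DD·R_2/(R_1+R_2) = 16×100/220 = 7.27 V.
Assume saturation: I_D = (k_n/2)(V_GS − V_t)² with V_GS = V_G − I_D·R_S = 7.27 − 0.27·I_D.
Substituting gives 0.0547·I_D² − 3.3·I_D + 24.1 = 0, with roots I_D = 8.52 or 51.8 mA.
The root I_D = 51.8 mA gives V_GS = -6.71 V ≤ V_t, so take I_D = 8.52 mA.
Then V_GS = 4.97 V and V_DS = V_DD − I_D(R_D+R_S) = 16 − 8.52×1.09 = 6.71 V.
Saturation requires V_DS ≥ V_GS − V_t = 3.37 V; 6.71 ≥ 3.37 ✓.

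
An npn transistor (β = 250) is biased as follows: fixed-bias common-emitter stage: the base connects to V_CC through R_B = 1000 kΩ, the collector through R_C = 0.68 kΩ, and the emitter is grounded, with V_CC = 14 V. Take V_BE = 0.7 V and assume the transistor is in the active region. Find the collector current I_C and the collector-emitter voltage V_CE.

I_C ≈ 3.3 mA, V_CE ≈ 12 V

Base loop: V_CC = I_B·R_B + V_BE, so I_B = (14 − 0.7)/1000 kΩ = 0.0133 mA.
In the active region I_C = β·I_B = 250 × 0.0133 = 3.33 mA.
Collector loop: V_CE = V_CC − I_C·R_C = 14 − 3.33×0.68 = 11.7 V.
Since V_CE = 11.7 V > V_CE(sat) ≈ 0.2 V, the transistor is in the active region as assumed.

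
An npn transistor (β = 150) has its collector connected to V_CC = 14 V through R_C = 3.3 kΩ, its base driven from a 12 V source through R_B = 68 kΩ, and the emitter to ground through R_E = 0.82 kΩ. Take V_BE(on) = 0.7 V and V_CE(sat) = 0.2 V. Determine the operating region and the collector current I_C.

saturation; I_C ≈ 3.3 mA

Assume active: I_B = (12 − 0.7)/(68 + 151×0.82) = 0.0589 mA, I_C = β·I_B = 8.84 mA.
Then V_CE = 14 − 8.84×3.3 − 8.9×0.82 = -22.5 V < 0.2 V — the active assumption fails.
Re-solve with V_CE = 0.2 V. KCL at the emitter: V_E/R_E = (V_BB−0.7−V_E)/R_B + (V_CC−0.2−V_E)/R_C, giving V_E = 2.83 V.
I_C = (V_CC − 0.2 − V_E)/R_C = (13.8 − 2.83)/3.3 = 3.32 mA.
Check: I_B = (11.3 − 2.83)/68 = 0.125 mA, and β·I_B = 18.7 mA > I_C, confirming saturation.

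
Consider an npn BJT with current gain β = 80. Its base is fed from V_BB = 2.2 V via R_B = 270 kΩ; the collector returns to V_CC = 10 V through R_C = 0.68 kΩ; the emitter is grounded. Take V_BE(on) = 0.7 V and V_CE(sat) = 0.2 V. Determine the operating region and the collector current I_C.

active; I_C ≈ 0.44 mA

Assume active. Base-emitter loop: I_B = (V_BB − V_BE)/R_B = (2.2 − 0.7)/270 = 0.00556 mA.
I_C = β·I_B = 80×0.00556 = 0.444 mA.
V_CE = V_CC − I_C·R_C = 10 − 0.444×0.68 = 9.7 V > V_CE(sat), so the active-region assumption holds.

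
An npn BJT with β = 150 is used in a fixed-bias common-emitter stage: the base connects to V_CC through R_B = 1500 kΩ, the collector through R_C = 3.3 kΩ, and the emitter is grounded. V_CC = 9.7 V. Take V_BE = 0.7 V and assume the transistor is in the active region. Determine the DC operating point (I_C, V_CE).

Base loop: V_CC = I_B·R_B + V_BE, so I_B = (9.7 − 0.7)/1500 kΩ = 0.006 mA.
In the active region I_C = β·I_B = 150 × 0.006 = 0.9 mA.
Collector loop: V_CE = V_CC − I_C·R_C = 9.7 − 0.9×3.3 = 6.73 V.
Since V_CE = 6.73 V > V_CE(sat) ≈ 0.2 V, the transistor is in the active region as assumed.

I_C ≈ 0.9 mA, V_CE ≈ 6.7 V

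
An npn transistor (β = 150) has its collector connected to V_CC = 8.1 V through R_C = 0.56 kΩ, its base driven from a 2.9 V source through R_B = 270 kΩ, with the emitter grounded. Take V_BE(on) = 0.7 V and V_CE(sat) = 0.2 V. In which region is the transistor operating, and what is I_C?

Assume active. Base-emitter loop: I_B = (V_BB − V_BE)/R_B = (2.9 − 0.7)/270 = 0.00815 mA.
I_C = β·I_B = 150×0.00815 = 1.22 mA.
V_CE = V_CC − I_C·R_C = 8.1 − 1.22×0.56 = 7.42 V > V_CE(sat), so the active-region assumption holds.

active; I_C ≈ 1.2 mA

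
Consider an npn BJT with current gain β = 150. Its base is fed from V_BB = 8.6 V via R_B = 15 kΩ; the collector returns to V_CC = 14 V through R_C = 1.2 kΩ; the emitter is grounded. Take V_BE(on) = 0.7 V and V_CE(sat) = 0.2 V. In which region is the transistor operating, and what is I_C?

Assume active: I_B = (8.6 − 0.7)/15 = 0.527 mA, giving I_C = β·I_B = 79 mA.
But then V_CE = 14 − 79×1.2 = -80.8 V < V_CE(sat) = 0.2 V — impossible in the active region.
So the transistor is saturated. With V_CE = 0.2 V, I_C = (V_CC − 0.2)/R_C = 13.8/1.2 = 11.5 mA.
Check: β·I_B = 79 mA > I_C = 11.5 mA, confirming saturation.

saturation; I_C ≈ 12 mA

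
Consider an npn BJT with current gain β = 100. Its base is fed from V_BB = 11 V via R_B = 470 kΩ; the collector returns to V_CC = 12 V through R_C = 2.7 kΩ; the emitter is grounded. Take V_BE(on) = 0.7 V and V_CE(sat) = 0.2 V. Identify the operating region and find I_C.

active; I_C ≈ 2.2 mA

Assume active. Base-emitter loop: I_B = (V_BB − V_BE)/R_B = (11 − 0.7)/470 = 0.0219 mA.
I_C = β·I_B = 100×0.0219 = 2.19 mA.
V_CE = V_CC − I_C·R_C = 12 − 2.19×2.7 = 6.08 V > V_CE(sat), so the active-region assumption holds.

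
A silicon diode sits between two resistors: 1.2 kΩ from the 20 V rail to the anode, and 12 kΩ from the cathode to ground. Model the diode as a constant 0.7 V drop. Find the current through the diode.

I ≈ 1.5 mA

The two resistors are in series with the diode, so KVL gives 20 = I·1.2 + 0.7 + I·12.
I = (20 − 0.7) / (1.2 + 12) kΩ = 19.3 / 13.2 = 1.46 mA.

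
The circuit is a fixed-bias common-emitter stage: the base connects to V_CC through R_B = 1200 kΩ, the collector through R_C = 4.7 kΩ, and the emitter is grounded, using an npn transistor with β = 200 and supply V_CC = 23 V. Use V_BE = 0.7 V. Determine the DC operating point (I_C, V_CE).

Base loop: V_CC = I_B·R_B + V_BE, so I_B = (23 − 0.7)/1200 kΩ = 0.0186 mA.
In the active region I_C = β·I_B = 200 × 0.0186 = 3.72 mA.
Collector loop: V_CE = V_CC − I_C·R_C = 23 − 3.72×4.7 = 5.53 V.
Since V_CE = 5.53 V > V_CE(sat) ≈ 0.2 V, the transistor is in the active region as assumed.

I_C ≈ 3.7 mA, V_CE ≈ 5.5 V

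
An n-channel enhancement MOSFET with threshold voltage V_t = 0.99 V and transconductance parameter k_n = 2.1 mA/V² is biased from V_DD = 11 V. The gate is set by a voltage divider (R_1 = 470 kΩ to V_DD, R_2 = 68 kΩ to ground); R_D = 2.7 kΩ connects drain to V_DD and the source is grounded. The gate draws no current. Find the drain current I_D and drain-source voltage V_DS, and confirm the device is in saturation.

V_G = V_DD·R_2/(R_1+R_2) = 11×68/538 = 1.39 V. With the source grounded, V_GS = V_G = 1.39 V.
Assume saturation: I_D = (k_n/2)(V_GS − V_t)² = (2.1/2)×(1.39 − 0.99)² = 1.05×0.4² = 0.168 mA.
V_DS = V_DD − I_D·R_D = 11 − 0.168×2.7 = 10.5 V.
Saturation requires V_DS ≥ V_GS − V_t = 0.4 V; 10.5 ≥ 0.4 ✓.

I_D ≈ 0.17 mA, V_DS ≈ 11 V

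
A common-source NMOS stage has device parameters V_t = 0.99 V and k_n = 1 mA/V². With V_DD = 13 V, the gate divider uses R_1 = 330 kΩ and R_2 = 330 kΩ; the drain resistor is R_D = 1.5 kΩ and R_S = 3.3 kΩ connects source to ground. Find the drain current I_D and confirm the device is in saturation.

V_G = V_DD·R_2/(R_1+R_2) = 13×330/660 = 6.5 V.
Assume saturation: I_D = (k_n/2)(V_GS − V_t)² with V_GS = V_G − I_D·R_S = 6.5 − 3.3·I_D.
Substituting gives 5.44·I_D² − 19.2·I_D + 15.2 = 0, with roots I_D = 1.2 or 2.32 mA.
The root I_D = 2.32 mA gives V_GS = -1.17 V ≤ V_t, so take I_D = 1.2 mA.
Then V_GS = 2.54 V and V_DS = V_DD − I_D(R_D+R_S) = 13 − 1.2×4.8 = 7.24 V.
Saturation requires V_DS ≥ V_GS − V_t = 1.55 V; 7.24 ≥ 1.55 ✓.

I_D ≈ 1.2 mA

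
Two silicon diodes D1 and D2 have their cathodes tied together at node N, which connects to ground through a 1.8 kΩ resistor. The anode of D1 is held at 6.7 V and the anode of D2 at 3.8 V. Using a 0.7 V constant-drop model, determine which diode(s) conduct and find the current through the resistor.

Assume both conduct. Then node N would need to be at both 6.7−0.7 = 6 V and 3.8−0.7 = 3.1 V, which is impossible.
Assume only D1 conducts: V_N = 6.7 − 0.7 = 6 V, so I_R = 6/1.8 = 3.33 mA.
Check D2: its anode-to-cathode voltage is 3.8 − 6 = -2.2 V < 0.7 V, so it is off. The assumption is consistent.

Only D1 conducts; I_R ≈ 3.3 mA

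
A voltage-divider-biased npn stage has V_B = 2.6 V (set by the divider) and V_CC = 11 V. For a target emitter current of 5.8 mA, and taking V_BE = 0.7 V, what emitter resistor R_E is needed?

R_E ≈ 0.33 kΩ

V_E = V_B − V_BE = 2.6 − 0.7 = 1.9 V.
R_E = V_E / I_E = 1.9 / 5.8 = 0.328 kΩ.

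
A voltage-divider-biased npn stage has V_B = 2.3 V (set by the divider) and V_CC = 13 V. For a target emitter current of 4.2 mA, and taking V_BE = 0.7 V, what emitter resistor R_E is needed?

V_E = V_B − V_BE = 2.3 − 0.7 = 1.6 V.
R_E = V_E / I_E = 1.6 / 4.2 = 0.381 kΩ.

R_E ≈ 0.38 kΩ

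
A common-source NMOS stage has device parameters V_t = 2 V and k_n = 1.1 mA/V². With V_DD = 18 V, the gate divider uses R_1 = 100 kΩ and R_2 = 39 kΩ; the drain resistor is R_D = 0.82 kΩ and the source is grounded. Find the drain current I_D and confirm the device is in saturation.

V_G = V_DD·R_2/(R_1+R_2) = 18×39/139 = 5.05 V. With the source grounded, V_GS = V_G = 5.05 V.
Assume saturation: I_D = (k_n/2)(V_GS − V_t)² = (1.1/2)×(5.05 − 2)² = 0.55×3.05² = 5.12 mA.
V_DS = V_DD − I_D·R_D = 18 − 5.12×0.82 = 13.8 V.
Saturation requires V_DS ≥ V_GS − V_t = 3.05 V; 13.8 ≥ 3.05 ✓.

I_D ≈ 5.1 mA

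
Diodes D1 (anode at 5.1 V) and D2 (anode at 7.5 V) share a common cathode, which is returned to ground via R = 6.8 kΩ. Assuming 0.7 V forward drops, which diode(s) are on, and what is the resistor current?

Only D2 conducts; I_R ≈ 1 mA

Assume both conduct. Then node N would need to be at both 5.1−0.7 = 4.4 V and 7.5−0.7 = 6.8 V, which is impossible.
Assume only D2 conducts: V_N = 7.5 − 0.7 = 6.8 V, so I_R = 6.8/6.8 = 1 mA.
Check D1: its anode-to-cathode voltage is 5.1 − 6.8 = -1.7 V < 0.7 V, so it is off. The assumption is consistent.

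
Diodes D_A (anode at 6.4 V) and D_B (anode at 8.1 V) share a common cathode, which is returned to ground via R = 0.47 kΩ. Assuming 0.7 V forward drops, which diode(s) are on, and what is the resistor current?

Only D_B conducts; I_R ≈ 16 mA

Assume both conduct. Then node N would need to be at both 6.4−0.7 = 5.7 V and 8.1−0.7 = 7.4 V, which is impossible.
Assume only D_B conducts: V_N = 8.1 − 0.7 = 7.4 V, so I_R = 7.4/0.47 = 15.7 mA.
Check D_A: its anode-to-cathode voltage is 6.4 − 7.4 = -1 V < 0.7 V, so it is off. The assumption is consistent.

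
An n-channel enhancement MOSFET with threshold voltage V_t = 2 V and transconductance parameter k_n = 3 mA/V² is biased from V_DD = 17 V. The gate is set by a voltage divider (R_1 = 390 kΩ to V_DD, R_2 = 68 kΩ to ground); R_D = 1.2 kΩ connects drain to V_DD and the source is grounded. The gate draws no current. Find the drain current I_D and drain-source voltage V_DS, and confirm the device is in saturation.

V_G = V_DD·R_2/(R_1+R_2) = 17×68/458 = 2.52 V. With the source grounded, V_GS = V_G = 2.52 V.
Assume saturation: I_D = (k_n/2)(V_GS − V_t)² = (3/2)×(2.52 − 2)² = 1.5×0.524² = 0.412 mA.
V_DS = V_DD − I_D·R_D = 17 − 0.412×1.2 = 16.5 V.
Saturation requires V_DS ≥ V_GS − V_t = 0.524 V; 16.5 ≥ 0.524 ✓.

I_D ≈ 0.41 mA, V_DS ≈ 17 V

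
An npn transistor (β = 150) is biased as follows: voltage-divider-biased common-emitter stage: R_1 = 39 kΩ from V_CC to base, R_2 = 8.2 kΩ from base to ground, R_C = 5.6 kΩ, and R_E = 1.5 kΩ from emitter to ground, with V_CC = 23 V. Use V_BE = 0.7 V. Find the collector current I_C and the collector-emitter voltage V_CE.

Thevenize the base divider: V_Th = V_CC·R_2/(R_1+R_2) = 23×8.2/47.2 = 4 V, R_Th = R_1‖R_2 = 6.78 kΩ.
Base-emitter loop: V_Th = I_B·R_Th + V_BE + (β+1)I_B·R_E, so I_B = (4 − 0.7) / (6.78 + 151×1.5) = 0.0141 mA.
I_C = β·I_B = 150×0.0141 = 2.12 mA, and I_E = (β+1)I_B = 2.13 mA.
V_CE = V_CC − I_C·R_C − I_E·R_E = 23 − 2.12×5.6 − 2.13×1.5 = 7.93 V.
V_CE = 7.93 V > 0.2 V confirms active-region operation.

I_C ≈ 2.1 mA, V_CE ≈ 7.9 V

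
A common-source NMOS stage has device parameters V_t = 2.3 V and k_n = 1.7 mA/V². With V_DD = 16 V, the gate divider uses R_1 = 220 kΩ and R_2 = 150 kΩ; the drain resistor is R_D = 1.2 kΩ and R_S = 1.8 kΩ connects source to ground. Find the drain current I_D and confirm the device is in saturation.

I_D ≈ 1.6 mA

V_G = V_DD·R_2/(R_1+R_2) = 16×150/370 = 6.49 V.
Assume saturation: I_D = (k_n/2)(V_GS − V_t)² with V_GS = V_G − I_D·R_S = 6.49 − 1.8·I_D.
Substituting gives 2.75·I_D² − 13.8·I_D + 14.9 = 0, with roots I_D = 1.57 or 3.44 mA.
The root I_D = 3.44 mA gives V_GS = 0.287 V ≤ V_t, so take I_D = 1.57 mA.
Then V_GS = 3.66 V and V_DS = V_DD − I_D(R_D+R_S) = 16 − 1.57×3 = 11.3 V.
Saturation requires V_DS ≥ V_GS − V_t = 1.36 V; 11.3 ≥ 1.36 ✓.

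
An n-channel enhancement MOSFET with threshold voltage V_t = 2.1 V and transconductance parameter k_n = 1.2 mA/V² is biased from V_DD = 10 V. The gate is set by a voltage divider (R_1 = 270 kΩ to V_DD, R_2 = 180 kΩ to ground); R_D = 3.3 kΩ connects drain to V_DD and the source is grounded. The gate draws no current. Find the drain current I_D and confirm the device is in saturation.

I_D ≈ 2.2 mA

V_G = V_DD·R_2/(R_1+R_2) = 10×180/450 = 4 V. With the source grounded, V_GS = V_G = 4 V.
Assume saturation: I_D = (k_n/2)(V_GS − V_t)² = (1.2/2)×(4 − 2.1)² = 0.6×1.9² = 2.17 mA.
V_DS = V_DD − I_D·R_D = 10 − 2.17×3.3 = 2.85 V.
Saturation requires V_DS ≥ V_GS − V_t = 1.9 V; 2.85 ≥ 1.9 ✓.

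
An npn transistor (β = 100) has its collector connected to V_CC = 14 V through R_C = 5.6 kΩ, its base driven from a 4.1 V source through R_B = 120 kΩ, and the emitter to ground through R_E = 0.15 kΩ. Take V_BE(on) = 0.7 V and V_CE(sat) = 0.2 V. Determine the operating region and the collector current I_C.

Assume active: I_B = (4.1 − 0.7)/(120 + 101×0.15) = 0.0252 mA, I_C = β·I_B = 2.52 mA.
Then V_CE = 14 − 2.52×5.6 − 2.54×0.15 = -0.469 V < 0.2 V — the active assumption fails.
Re-solve with V_CE = 0.2 V. KCL at the emitter: V_E/R_E = (V_BB−0.7−V_E)/R_B + (V_CC−0.2−V_E)/R_C, giving V_E = 0.364 V.
I_C = (V_CC − 0.2 − V_E)/R_C = (13.8 − 0.364)/5.6 = 2.4 mA.
Check: I_B = (3.4 − 0.364)/120 = 0.0253 mA, and β·I_B = 2.53 mA > I_C, confirming saturation.

saturation; I_C ≈ 2.4 mA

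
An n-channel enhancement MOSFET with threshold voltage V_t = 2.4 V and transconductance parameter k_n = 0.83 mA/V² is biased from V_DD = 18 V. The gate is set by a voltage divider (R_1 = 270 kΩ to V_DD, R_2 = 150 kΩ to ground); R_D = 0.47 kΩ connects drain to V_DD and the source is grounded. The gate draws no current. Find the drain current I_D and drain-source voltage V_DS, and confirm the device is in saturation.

I_D ≈ 6.7 mA, V_DS ≈ 15 V

V_G = V_DD·R_2/(R_1+R_2) = 18×150/420 = 6.43 V. With the source grounded, V_GS = V_G = 6.43 V.
Assume saturation: I_D = (k_n/2)(V_GS − V_t)² = (0.83/2)×(6.43 − 2.4)² = 0.415×4.03² = 6.74 mA.
V_DS = V_DD − I_D·R_D = 18 − 6.74×0.47 = 14.8 V.
Saturation requires V_DS ≥ V_GS − V_t = 4.03 V; 14.8 ≥ 4.03 ✓.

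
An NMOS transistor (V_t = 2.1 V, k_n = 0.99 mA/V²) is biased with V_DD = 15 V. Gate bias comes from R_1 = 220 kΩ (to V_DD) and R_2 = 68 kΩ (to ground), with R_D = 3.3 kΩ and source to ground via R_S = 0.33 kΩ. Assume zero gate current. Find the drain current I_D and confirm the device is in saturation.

V_G = V_DD·R_2/(R_1+R_2) = 15×68/288 = 3.54 V.
Assume saturation: I_D = (k_n/2)(V_GS − V_t)² with V_GS = V_G − I_D·R_S = 3.54 − 0.33·I_D.
Substituting gives 0.0539·I_D² − 1.47·I_D + 1.03 = 0, with roots I_D = 0.718 or 26.6 mA.
The root I_D = 26.6 mA gives V_GS = -5.23 V ≤ V_t, so take I_D = 0.718 mA.
Then V_GS = 3.3 V and V_DS = V_DD − I_D(R_D+R_S) = 15 − 0.718×3.63 = 12.4 V.
Saturation requires V_DS ≥ V_GS − V_t = 1.2 V; 12.4 ≥ 1.2 ✓.

I_D ≈ 0.72 mA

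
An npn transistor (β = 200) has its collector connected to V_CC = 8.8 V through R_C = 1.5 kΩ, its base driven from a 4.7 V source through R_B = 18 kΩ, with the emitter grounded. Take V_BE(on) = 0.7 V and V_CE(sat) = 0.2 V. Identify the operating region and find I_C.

saturation; I_C ≈ 5.7 mA

Assume active: I_B = (4.7 − 0.7)/18 = 0.222 mA, giving I_C = β·I_B = 44.4 mA.
But then V_CE = 8.8 − 44.4×1.5 = -57.9 V < V_CE(sat) = 0.2 V — impossible in the active region.
So the transistor is saturated. With V_CE = 0.2 V, I_C = (V_CC − 0.2)/R_C = 8.6/1.5 = 5.73 mA.
Check: β·I_B = 44.4 mA > I_C = 5.73 mA, confirming saturation.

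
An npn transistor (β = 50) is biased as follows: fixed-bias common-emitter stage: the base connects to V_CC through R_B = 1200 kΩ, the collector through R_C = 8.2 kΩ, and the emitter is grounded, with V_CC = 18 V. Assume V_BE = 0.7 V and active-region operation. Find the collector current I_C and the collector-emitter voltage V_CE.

I_C ≈ 0.72 mA, V_CE ≈ 12 V

Base loop: V_CC = I_B·R_B + V_BE, so I_B = (18 − 0.7)/1200 kΩ = 0.0144 mA.
In the active region I_C = β·I_B = 50 × 0.0144 = 0.721 mA.
Collector loop: V_CE = V_CC − I_C·R_C = 18 − 0.721×8.2 = 12.1 V.
Since V_CE = 12.1 V > V_CE(sat) ≈ 0.2 V, the transistor is in the active region as assumed.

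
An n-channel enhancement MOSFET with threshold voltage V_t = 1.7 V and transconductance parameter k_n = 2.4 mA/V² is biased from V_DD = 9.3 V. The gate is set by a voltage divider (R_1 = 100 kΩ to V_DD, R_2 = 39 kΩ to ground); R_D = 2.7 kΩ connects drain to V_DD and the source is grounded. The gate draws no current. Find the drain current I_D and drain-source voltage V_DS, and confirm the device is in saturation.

I_D ≈ 0.99 mA, V_DS ≈ 6.6 V

V_G = V_DD·R_2/(R_1+R_2) = 9.3×39/139 = 2.61 V. With the source grounded, V_GS = V_G = 2.61 V.
Assume saturation: I_D = (k_n/2)(V_GS − V_t)² = (2.4/2)×(2.61 − 1.7)² = 1.2×0.909² = 0.992 mA.
V_DS = V_DD − I_D·R_D = 9.3 − 0.992×2.7 = 6.62 V.
Saturation requires V_DS ≥ V_GS − V_t = 0.909 V; 6.62 ≥ 0.909 ✓.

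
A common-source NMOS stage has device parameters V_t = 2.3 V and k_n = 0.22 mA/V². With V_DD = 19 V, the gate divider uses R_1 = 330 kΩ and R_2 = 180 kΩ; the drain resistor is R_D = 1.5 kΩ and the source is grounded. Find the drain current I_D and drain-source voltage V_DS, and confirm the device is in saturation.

I_D ≈ 2.1 mA, V_DS ≈ 16 V

V_G = V_DD·R_2/(R_1+R_2) = 19×180/510 = 6.71 V. With the source grounded, V_GS = V_G = 6.71 V.
Assume saturation: I_D = (k_n/2)(V_GS − V_t)² = (0.22/2)×(6.71 − 2.3)² = 0.11×4.41² = 2.14 mA.
V_DS = V_DD − I_D·R_D = 19 − 2.14×1.5 = 15.8 V.
Saturation requires V_DS ≥ V_GS − V_t = 4.41 V; 15.8 ≥ 4.41 ✓.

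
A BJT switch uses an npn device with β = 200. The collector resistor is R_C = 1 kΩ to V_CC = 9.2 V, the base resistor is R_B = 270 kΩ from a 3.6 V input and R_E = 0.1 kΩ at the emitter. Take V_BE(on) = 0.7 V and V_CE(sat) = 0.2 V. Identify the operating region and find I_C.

Assume active. Base-emitter loop: I_B = (V_BB − V_BE)/(R_B + (β+1)R_E) = (3.6 − 0.7)/(270 + 201×0.1) = 0.01 mA.
I_C = β·I_B = 200×0.01 = 2 mA.
V_CE = V_CC − I_C·R_C − I_E·R_E = 9.2 − 2×1 − 2.01×0.1 = 7 V > V_CE(sat), so the active-region assumption holds.

active; I_C ≈ 2 mA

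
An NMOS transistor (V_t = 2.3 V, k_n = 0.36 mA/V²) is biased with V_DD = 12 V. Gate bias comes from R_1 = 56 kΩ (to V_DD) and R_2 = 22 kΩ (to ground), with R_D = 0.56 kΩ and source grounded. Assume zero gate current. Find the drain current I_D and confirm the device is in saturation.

I_D ≈ 0.21 mA

V_G = V_DD·R_2/(R_1+R_2) = 12×22/78 = 3.38 V. With the source grounded, V_GS = V_G = 3.38 V.
Assume saturation: I_D = (k_n/2)(V_GS − V_t)² = (0.36/2)×(3.38 − 2.3)² = 0.18×1.08² = 0.212 mA.
V_DS = V_DD − I_D·R_D = 12 − 0.212×0.56 = 11.9 V.
Saturation requires V_DS ≥ V_GS − V_t = 1.08 V; 11.9 ≥ 1.08 ✓.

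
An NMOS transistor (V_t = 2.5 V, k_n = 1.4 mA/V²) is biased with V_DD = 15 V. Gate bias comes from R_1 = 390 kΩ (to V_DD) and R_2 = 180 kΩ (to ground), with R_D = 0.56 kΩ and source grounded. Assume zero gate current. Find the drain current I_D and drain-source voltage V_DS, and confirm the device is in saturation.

V_G = V_DD·R_2/(R_1+R_2) = 15×180/570 = 4.74 V. With the source grounded, V_GS = V_G = 4.74 V.
Assume saturation: I_D = (k_n/2)(V_GS − V_t)² = (1.4/2)×(4.74 − 2.5)² = 0.7×2.24² = 3.5 mA.
V_DS = V_DD − I_D·R_D = 15 − 3.5×0.56 = 13 V.
Saturation requires V_DS ≥ V_GS − V_t = 2.24 V; 13 ≥ 2.24 ✓.

I_D ≈ 3.5 mA, V_DS ≈ 13 V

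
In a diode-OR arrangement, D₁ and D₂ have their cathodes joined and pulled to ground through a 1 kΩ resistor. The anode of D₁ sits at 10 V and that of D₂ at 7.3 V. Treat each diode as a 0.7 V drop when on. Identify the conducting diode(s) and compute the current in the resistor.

Only D₁ conducts; I_R ≈ 9.3 mA

Assume both conduct. Then node N would need to be at both 10−0.7 = 9.3 V and 7.3−0.7 = 6.6 V, which is impossible.
Assume only D₁ conducts: V_N = 10 − 0.7 = 9.3 V, so I_R = 9.3/1 = 9.3 mA.
Check D₂: its anode-to-cathode voltage is 7.3 − 9.3 = -2 V < 0.7 V, so it is off. The assumption is consistent.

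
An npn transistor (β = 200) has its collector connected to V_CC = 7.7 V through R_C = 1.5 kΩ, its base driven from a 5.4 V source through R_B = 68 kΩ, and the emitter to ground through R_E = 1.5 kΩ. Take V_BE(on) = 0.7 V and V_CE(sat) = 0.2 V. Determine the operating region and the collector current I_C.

saturation; I_C ≈ 2.5 mA

Assume active: I_B = (5.4 − 0.7)/(68 + 201×1.5) = 0.0127 mA, I_C = β·I_B = 2.54 mA.
Then V_CE = 7.7 − 2.54×1.5 − 2.56×1.5 = 0.049 V < 0.2 V — the active assumption fails.
Re-solve with V_CE = 0.2 V. KCL at the emitter: V_E/R_E = (V_BB−0.7−V_E)/R_B + (V_CC−0.2−V_E)/R_C, giving V_E = 3.76 V.
I_C = (V_CC − 0.2 − V_E)/R_C = (7.5 − 3.76)/1.5 = 2.49 mA.
Check: I_B = (4.7 − 3.76)/68 = 0.0138 mA, and β·I_B = 2.76 mA > I_C, confirming saturation.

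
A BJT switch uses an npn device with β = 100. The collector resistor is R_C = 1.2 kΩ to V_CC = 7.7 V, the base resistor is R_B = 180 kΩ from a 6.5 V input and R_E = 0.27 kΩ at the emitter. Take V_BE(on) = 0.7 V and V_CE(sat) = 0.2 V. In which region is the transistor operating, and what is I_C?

Assume active. Base-emitter loop: I_B = (V_BB − V_BE)/(R_B + (β+1)R_E) = (6.5 − 0.7)/(180 + 101×0.27) = 0.028 mA.
I_C = β·I_B = 100×0.028 = 2.8 mA.
V_CE = V_CC − I_C·R_C − I_E·R_E = 7.7 − 2.8×1.2 − 2.83×0.27 = 3.58 V > V_CE(sat), so the active-region assumption holds.

active; I_C ≈ 2.8 mA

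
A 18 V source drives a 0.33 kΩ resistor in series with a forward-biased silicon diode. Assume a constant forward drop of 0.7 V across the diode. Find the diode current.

KVL around the loop: 18 = V_D + I·R = 0.7 + I × 0.33 kΩ.
So I = (18 − 0.7) / 0.33 kΩ = 17.3 / 0.33 = 52.4 mA.

I ≈ 52 mA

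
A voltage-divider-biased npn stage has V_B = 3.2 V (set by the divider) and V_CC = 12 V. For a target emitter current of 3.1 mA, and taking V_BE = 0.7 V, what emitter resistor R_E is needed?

R_E ≈ 0.81 kΩ

V_E = V_B − V_BE = 3.2 − 0.7 = 2.5 V.
R_E = V_E / I_E = 2.5 / 3.1 = 0.806 kΩ.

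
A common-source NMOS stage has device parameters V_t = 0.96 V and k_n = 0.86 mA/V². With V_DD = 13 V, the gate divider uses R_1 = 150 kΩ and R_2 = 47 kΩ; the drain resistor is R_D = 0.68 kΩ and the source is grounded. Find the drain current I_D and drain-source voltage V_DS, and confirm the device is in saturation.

I_D ≈ 2 mA, V_DS ≈ 12 V

V_G = V_DD·R_2/(R_1+R_2) = 13×47/197 = 3.1 V. With the source grounded, V_GS = V_G = 3.1 V.
Assume saturation: I_D = (k_n/2)(V_GS − V_t)² = (0.86/2)×(3.1 − 0.96)² = 0.43×2.14² = 1.97 mA.
V_DS = V_DD − I_D·R_D = 13 − 1.97×0.68 = 11.7 V.
Saturation requires V_DS ≥ V_GS − V_t = 2.14 V; 11.7 ≥ 2.14 ✓.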